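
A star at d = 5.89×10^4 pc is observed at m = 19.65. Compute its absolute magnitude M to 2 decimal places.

M = m − 5 log₁₀(d/10 pc) = 19.65 − 5 log₁₀(5.89×10^4/10)
  = 19.65 − 5 × 3.770 = 19.65 − 18.85 = 0.80.

0.80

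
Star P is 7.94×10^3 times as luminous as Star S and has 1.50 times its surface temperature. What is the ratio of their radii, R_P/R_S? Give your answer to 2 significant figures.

40

L ∝ R²T⁴ gives R ∝ √L / T², so
R_P/R_S = √(7.94×10^3) / (1.50)² = 89.11 / 2.250 = 39.60.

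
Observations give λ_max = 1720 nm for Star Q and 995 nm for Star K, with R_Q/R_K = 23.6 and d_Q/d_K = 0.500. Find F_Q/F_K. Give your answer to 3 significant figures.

249

Wien's law: T_Q/T_K = λ_K/λ_Q = 995/1720 = 0.5785.
L_Q/L_K = (R_Q/R_K)²(T_Q/T_K)⁴ = (23.6)²(0.5785)⁴ = 62.37.
F_Q/F_K = (L_Q/L_K)/(d_Q/d_K)² = 62.37/(0.500)² = 249.5.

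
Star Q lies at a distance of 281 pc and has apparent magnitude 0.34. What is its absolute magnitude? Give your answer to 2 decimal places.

-6.90

M = m − 5 log₁₀(d/10 pc) = 0.34 − 5 log₁₀(281/10)
  = 0.34 − 5 × 1.449 = 0.34 − 7.24 = -6.90.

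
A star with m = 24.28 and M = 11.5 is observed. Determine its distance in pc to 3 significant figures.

3.60×10^3 pc

m − M = 5 log₁₀(d/10 pc)
24.28 − (11.5) = 12.78 = 5 log₁₀(d/10)
d = 10 × 10^(12.78/5) = 10 × 10^2.556 = 3597 pc.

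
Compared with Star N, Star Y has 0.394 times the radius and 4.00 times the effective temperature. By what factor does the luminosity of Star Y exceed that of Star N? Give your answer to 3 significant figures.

From the Stefan–Boltzmann law, L ∝ R²T⁴, so
L_Y/L_N = (R_Y/R_N)² (T_Y/T_N)⁴ = (0.394)² × (4.00)⁴ = 0.1552 × 256.0 = 39.74.

39.7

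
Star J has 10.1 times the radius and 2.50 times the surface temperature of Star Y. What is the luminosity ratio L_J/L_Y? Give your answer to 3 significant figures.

3.98×10^3

From the Stefan–Boltzmann law, L ∝ R²T⁴, so
L_J/L_Y = (R_J/R_Y)² (T_J/T_Y)⁴ = (10.1)² × (2.50)⁴ = 102.0 × 39.06 = 3985.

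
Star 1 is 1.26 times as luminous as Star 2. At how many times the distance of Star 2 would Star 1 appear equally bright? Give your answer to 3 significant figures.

Equal flux requires L_1/d_1² = L_2/d_2², so d_1/d_2 = √(L_1/L_2)
= √(1.26) = 1.122.

1.12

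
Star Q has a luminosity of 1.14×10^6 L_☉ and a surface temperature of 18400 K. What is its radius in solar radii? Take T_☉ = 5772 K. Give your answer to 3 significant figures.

105 solar radii

R/R_☉ = √(L/L_☉) / (T/T_☉)² = √(1.14×10^6) / (3.188)²
       = 1068 / 10.16 = 105.1.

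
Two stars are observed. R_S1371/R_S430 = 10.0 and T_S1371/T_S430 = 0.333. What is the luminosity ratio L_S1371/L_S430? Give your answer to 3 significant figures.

1.23

From the Stefan–Boltzmann law, L ∝ R²T⁴, so
L_S1371/L_S430 = (R_S1371/R_S430)² (T_S1371/T_S430)⁴ = (10.0)² × (0.333)⁴ = 100.0 × 0.01230 = 1.230.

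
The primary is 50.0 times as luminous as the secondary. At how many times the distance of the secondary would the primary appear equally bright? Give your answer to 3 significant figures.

7.07

Equal flux requires L_p/d_p² = L_s/d_s², so d_p/d_s = √(L_p/L_s)
= √(50.0) = 7.071.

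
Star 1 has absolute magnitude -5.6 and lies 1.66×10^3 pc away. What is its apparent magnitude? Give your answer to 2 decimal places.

m = M + 5 log₁₀(d/10 pc) = -5.6 + 5 log₁₀(1.66×10^3/10)
  = -5.6 + 5 × 2.220 = -5.6 + 11.10 = 5.50.

5.50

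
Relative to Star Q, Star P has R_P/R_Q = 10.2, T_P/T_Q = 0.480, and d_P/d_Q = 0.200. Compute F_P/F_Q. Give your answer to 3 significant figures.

138

L_P/L_Q = (R_P/R_Q)²(T_P/T_Q)⁴ = (10.2)² × (0.480)⁴ = 5.523.
F_P/F_Q = (L_P/L_Q)/(d_P/d_Q)² = 5.523 / (0.200)² = 138.1.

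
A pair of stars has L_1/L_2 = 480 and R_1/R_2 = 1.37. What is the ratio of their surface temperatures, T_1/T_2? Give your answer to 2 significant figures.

L ∝ R²T⁴ gives T ∝ (L/R²)^(1/4), so
T_1/T_2 = (480 / 1.37²)^(1/4) = (255.7)^(1/4) = 3.999.

4.0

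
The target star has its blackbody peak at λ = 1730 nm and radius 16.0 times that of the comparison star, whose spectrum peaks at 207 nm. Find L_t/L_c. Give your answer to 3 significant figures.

0.0525

Wien's law gives T ∝ 1/λ_max, so T_t/T_c = λ_c/λ_t = 207/1730 = 0.1197.
Then L ∝ R²T⁴ gives L_t/L_c = (16.0)² × (0.1197)⁴ = 256.0 × 2.050×10^-4 = 0.05247.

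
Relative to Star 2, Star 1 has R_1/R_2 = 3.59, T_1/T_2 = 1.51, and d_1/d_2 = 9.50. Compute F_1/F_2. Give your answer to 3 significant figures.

L_1/L_2 = (R_1/R_2)²(T_1/T_2)⁴ = (3.59)² × (1.51)⁴ = 67.00.
F_1/F_2 = (L_1/L_2)/(d_1/d_2)² = 67.00 / (9.50)² = 0.7424.

0.742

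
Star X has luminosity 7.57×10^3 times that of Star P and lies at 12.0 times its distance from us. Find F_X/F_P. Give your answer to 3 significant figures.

52.6

F = L/(4πd²), so F_X/F_P = (L_X/L_P) / (d_X/d_P)²
= 7.57×10^3 / (12.0)² = 7.57×10^3 / 144.0 = 52.57.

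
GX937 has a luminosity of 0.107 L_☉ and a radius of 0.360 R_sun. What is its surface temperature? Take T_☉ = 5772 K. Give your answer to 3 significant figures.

5.50×10^3 K

T/T_☉ = (L/L_☉)^(1/4) / (R/R_☉)^(1/2)
T = 5772 × (0.107)^(1/4) / √(0.360) = 5772 × 0.5719 / 0.6000 = 5502 K.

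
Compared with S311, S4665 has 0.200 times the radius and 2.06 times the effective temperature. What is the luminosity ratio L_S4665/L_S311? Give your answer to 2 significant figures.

From the Stefan–Boltzmann law, L ∝ R²T⁴, so
L_S4665/L_S311 = (R_S4665/R_S311)² (T_S4665/T_S311)⁴ = (0.200)² × (2.06)⁴ = 0.04000 × 18.01 = 0.7203.

0.72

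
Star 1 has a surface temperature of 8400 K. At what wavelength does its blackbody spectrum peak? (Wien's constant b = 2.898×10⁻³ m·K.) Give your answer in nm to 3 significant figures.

345 nm

λ_max = b/T = 2.898×10⁻³ / 8400 = 3.45×10^-7 m = 345.0 nm.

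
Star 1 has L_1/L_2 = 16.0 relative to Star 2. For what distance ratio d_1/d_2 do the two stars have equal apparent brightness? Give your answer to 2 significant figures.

4.0

Equal flux requires L_1/d_1² = L_2/d_2², so d_1/d_2 = √(L_1/L_2)
= √(16.0) = 4.000.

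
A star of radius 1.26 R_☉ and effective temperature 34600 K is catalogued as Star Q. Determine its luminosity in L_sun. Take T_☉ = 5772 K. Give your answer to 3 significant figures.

L/L_☉ = (R/R_☉)² (T/T_☉)⁴ = (1.26)² × (34600/5772)⁴
       = 1.588 × (5.994)⁴ = 1.588 × 1291 = 2050.

2.05×10^3 L_sun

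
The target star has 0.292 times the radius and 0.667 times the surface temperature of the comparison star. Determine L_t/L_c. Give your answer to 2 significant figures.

From the Stefan–Boltzmann law, L ∝ R²T⁴, so
L_t/L_c = (R_t/R_c)² (T_t/T_c)⁴ = (0.292)² × (0.667)⁴ = 0.08526 × 0.1979 = 0.01688.

0.017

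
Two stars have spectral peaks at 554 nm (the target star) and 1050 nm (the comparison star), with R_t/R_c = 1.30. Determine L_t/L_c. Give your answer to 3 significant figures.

21.8

Wien's law gives T ∝ 1/λ_max, so T_t/T_c = λ_c/λ_t = 1050/554 = 1.895.
Then L ∝ R²T⁴ gives L_t/L_c = (1.30)² × (1.895)⁴ = 1.690 × 12.90 = 21.81.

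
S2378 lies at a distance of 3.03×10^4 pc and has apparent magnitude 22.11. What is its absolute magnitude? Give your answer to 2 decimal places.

M = m − 5 log₁₀(d/10 pc) = 22.11 − 5 log₁₀(3.03×10^4/10)
  = 22.11 − 5 × 3.481 = 22.11 − 17.41 = 4.70.

4.70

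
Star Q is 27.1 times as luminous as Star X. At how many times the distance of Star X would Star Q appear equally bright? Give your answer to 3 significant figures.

5.21

Equal flux requires L_Q/d_Q² = L_X/d_X², so d_Q/d_X = √(L_Q/L_X)
= √(27.1) = 5.206.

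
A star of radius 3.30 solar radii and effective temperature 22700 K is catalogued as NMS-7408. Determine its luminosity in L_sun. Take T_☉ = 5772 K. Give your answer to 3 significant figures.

2.61×10^3 L_sun

L/L_☉ = (R/R_☉)² (T/T_☉)⁴ = (3.30)² × (22700/5772)⁴
       = 10.89 × (3.933)⁴ = 10.89 × 239.2 = 2605.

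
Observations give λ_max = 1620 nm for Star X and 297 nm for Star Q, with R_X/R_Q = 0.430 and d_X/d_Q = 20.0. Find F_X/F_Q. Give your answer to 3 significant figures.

Wien's law: T_X/T_Q = λ_Q/λ_X = 297/1620 = 0.1833.
L_X/L_Q = (R_X/R_Q)²(T_X/T_Q)⁴ = (0.430)²(0.1833)⁴ = 2.089×10^-4.
F_X/F_Q = (L_X/L_Q)/(d_X/d_Q)² = 2.089×10^-4/(20.0)² = 5.222×10^-7.

5.22×10^-7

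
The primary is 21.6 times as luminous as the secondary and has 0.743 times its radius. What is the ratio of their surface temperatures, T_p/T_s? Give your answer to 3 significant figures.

L ∝ R²T⁴ gives T ∝ (L/R²)^(1/4), so
T_p/T_s = (21.6 / 0.743²)^(1/4) = (39.13)^(1/4) = 2.501.

2.50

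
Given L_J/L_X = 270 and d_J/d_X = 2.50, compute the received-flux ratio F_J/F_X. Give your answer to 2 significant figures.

F = L/(4πd²), so F_J/F_X = (L_J/L_X) / (d_J/d_X)²
= 270 / (2.50)² = 270 / 6.250 = 43.20.

43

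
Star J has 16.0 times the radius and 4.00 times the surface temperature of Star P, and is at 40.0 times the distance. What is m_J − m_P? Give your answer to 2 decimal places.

-4.03

L_J/L_P = (16.0)²(4.00)⁴ = 6.554×10^4.
F_J/F_P = (L_J/L_P)/(d_J/d_P)² = 6.554×10^4/1600 = 40.96.
m_J − m_P = −2.5 log₁₀(40.96) = -4.03.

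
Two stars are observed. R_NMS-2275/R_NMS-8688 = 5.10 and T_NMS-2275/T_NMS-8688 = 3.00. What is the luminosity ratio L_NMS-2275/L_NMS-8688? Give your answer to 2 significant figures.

2.1×10^3

From the Stefan–Boltzmann law, L ∝ R²T⁴, so
L_NMS-2275/L_NMS-8688 = (R_NMS-2275/R_NMS-8688)² (T_NMS-2275/T_NMS-8688)⁴ = (5.10)² × (3.00)⁴ = 26.01 × 81.00 = 2107.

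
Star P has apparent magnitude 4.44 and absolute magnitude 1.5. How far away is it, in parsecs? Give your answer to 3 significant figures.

m − M = 5 log₁₀(d/10 pc)
4.44 − (1.5) = 2.94 = 5 log₁₀(d/10)
d = 10 × 10^(2.94/5) = 10 × 10^0.588 = 38.73 pc.

38.7 pc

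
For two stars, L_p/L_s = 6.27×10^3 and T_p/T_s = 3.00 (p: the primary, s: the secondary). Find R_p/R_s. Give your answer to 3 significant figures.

8.80

L ∝ R²T⁴ gives R ∝ √L / T², so
R_p/R_s = √(6.27×10^3) / (3.00)² = 79.18 / 9.000 = 8.798.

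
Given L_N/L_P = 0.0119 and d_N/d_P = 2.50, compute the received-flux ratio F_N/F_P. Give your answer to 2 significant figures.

F = L/(4πd²), so F_N/F_P = (L_N/L_P) / (d_N/d_P)²
= 0.0119 / (2.50)² = 0.0119 / 6.250 = 0.001904.

0.0019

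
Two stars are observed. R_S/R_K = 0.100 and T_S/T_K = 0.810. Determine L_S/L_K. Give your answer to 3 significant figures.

From the Stefan–Boltzmann law, L ∝ R²T⁴, so
L_S/L_K = (R_S/R_K)² (T_S/T_K)⁴ = (0.100)² × (0.810)⁴ = 0.01000 × 0.4305 = 0.004305.

0.00430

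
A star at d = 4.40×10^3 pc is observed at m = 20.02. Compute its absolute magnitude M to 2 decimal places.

6.80

M = m − 5 log₁₀(d/10 pc) = 20.02 − 5 log₁₀(4.40×10^3/10)
  = 20.02 − 5 × 2.643 = 20.02 − 13.22 = 6.80.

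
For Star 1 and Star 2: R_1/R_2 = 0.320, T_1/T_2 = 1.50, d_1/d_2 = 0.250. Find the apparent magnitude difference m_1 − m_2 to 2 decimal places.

-2.30

L_1/L_2 = (0.320)²(1.50)⁴ = 0.5184.
F_1/F_2 = (L_1/L_2)/(d_1/d_2)² = 0.5184/0.06250 = 8.294.
m_1 − m_2 = −2.5 log₁₀(8.294) = -2.30.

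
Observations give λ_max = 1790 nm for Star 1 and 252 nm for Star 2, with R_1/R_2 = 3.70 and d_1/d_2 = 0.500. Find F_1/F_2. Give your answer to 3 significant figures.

0.0215

Wien's law: T_1/T_2 = λ_2/λ_1 = 252/1790 = 0.1408.
L_1/L_2 = (R_1/R_2)²(T_1/T_2)⁴ = (3.70)²(0.1408)⁴ = 0.005378.
F_1/F_2 = (L_1/L_2)/(d_1/d_2)² = 0.005378/(0.500)² = 0.02151.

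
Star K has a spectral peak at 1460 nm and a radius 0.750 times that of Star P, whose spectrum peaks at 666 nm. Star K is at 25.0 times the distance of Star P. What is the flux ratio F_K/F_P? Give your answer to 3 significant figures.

Wien's law: T_K/T_P = λ_P/λ_K = 666/1460 = 0.4562.
L_K/L_P = (R_K/R_P)²(T_K/T_P)⁴ = (0.750)²(0.4562)⁴ = 0.02436.
F_K/F_P = (L_K/L_P)/(d_K/d_P)² = 0.02436/(25.0)² = 3.897×10^-5.

3.90×10^-5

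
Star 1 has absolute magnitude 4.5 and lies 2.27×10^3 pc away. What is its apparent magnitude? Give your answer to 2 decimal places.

m = M + 5 log₁₀(d/10 pc) = 4.5 + 5 log₁₀(2.27×10^3/10)
  = 4.5 + 5 × 2.356 = 4.5 + 11.78 = 16.28.

16.28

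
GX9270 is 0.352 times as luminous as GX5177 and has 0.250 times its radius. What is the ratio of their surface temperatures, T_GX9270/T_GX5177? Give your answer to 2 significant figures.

L ∝ R²T⁴ gives T ∝ (L/R²)^(1/4), so
T_GX9270/T_GX5177 = (0.352 / 0.250²)^(1/4) = (5.632)^(1/4) = 1.541.

1.5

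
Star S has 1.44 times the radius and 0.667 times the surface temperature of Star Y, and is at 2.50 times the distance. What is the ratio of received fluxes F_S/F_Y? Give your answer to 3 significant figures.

L_S/L_Y = (R_S/R_Y)²(T_S/T_Y)⁴ = (1.44)² × (0.667)⁴ = 0.4104.
F_S/F_Y = (L_S/L_Y)/(d_S/d_Y)² = 0.4104 / (2.50)² = 0.06567.

0.0657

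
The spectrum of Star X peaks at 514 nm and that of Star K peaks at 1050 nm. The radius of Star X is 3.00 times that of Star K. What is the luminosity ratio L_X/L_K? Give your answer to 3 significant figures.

157

Wien's law gives T ∝ 1/λ_max, so T_X/T_K = λ_K/λ_X = 1050/514 = 2.043.
Then L ∝ R²T⁴ gives L_X/L_K = (3.00)² × (2.043)⁴ = 9.000 × 17.41 = 156.7.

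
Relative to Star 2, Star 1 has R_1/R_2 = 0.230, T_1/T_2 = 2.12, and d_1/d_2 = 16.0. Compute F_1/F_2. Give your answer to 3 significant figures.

L_1/L_2 = (R_1/R_2)²(T_1/T_2)⁴ = (0.230)² × (2.12)⁴ = 1.069.
F_1/F_2 = (L_1/L_2)/(d_1/d_2)² = 1.069 / (16.0)² = 0.004174.

0.00417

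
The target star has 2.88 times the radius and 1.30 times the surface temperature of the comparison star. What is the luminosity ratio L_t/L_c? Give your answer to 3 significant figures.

From the Stefan–Boltzmann law, L ∝ R²T⁴, so
L_t/L_c = (R_t/R_c)² (T_t/T_c)⁴ = (2.88)² × (1.30)⁴ = 8.294 × 2.856 = 23.69.

23.7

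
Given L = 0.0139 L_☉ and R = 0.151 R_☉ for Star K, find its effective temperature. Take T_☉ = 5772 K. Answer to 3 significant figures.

T/T_☉ = (L/L_☉)^(1/4) / (R/R_☉)^(1/2)
T = 5772 × (0.0139)^(1/4) / √(0.151) = 5772 × 0.3434 / 0.3886 = 5100 K.

5.10×10^3 K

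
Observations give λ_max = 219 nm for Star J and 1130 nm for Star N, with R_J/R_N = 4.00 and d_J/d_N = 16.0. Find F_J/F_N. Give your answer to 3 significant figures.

Wien's law: T_J/T_N = λ_N/λ_J = 1130/219 = 5.160.
L_J/L_N = (R_J/R_N)²(T_J/T_N)⁴ = (4.00)²(5.160)⁴ = 1.134×10^4.
F_J/F_N = (L_J/L_N)/(d_J/d_N)² = 1.134×10^4/(16.0)² = 44.30.

44.3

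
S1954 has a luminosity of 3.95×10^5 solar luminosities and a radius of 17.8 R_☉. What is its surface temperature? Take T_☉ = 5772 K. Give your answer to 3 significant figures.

T/T_☉ = (L/L_☉)^(1/4) / (R/R_☉)^(1/2)
T = 5772 × (3.95×10^5)^(1/4) / √(17.8) = 5772 × 25.07 / 4.219 = 3.430×10^4 K.

3.43×10^4 K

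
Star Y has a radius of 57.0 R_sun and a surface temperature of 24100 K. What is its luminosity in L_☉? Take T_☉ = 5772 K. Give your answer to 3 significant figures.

9.87×10^5 L_☉

L/L_☉ = (R/R_☉)² (T/T_☉)⁴ = (57.0)² × (24100/5772)⁴
       = 3249 × (4.175)⁴ = 3249 × 303.9 = 9.874×10^5.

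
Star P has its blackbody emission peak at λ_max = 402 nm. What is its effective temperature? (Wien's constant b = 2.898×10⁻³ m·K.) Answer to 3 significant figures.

7.21×10^3 K

T = b/λ_max = 2.898×10⁻³ / (402×10⁻⁹) = 7209 K.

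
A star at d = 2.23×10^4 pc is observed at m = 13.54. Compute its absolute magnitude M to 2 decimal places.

M = m − 5 log₁₀(d/10 pc) = 13.54 − 5 log₁₀(2.23×10^4/10)
  = 13.54 − 5 × 3.348 = 13.54 − 16.74 = -3.20.

-3.20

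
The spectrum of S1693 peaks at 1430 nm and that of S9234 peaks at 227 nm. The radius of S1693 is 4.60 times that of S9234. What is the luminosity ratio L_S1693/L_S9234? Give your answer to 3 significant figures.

0.0134

Wien's law gives T ∝ 1/λ_max, so T_S1693/T_S9234 = λ_S9234/λ_S1693 = 227/1430 = 0.1587.
Then L ∝ R²T⁴ gives L_S1693/L_S9234 = (4.60)² × (0.1587)⁴ = 21.16 × 6.350×10^-4 = 0.01344.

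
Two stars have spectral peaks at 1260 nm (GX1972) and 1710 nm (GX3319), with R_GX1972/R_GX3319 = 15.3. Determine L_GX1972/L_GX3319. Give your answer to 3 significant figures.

794

Wien's law gives T ∝ 1/λ_max, so T_GX1972/T_GX3319 = λ_GX3319/λ_GX1972 = 1710/1260 = 1.357.
Then L ∝ R²T⁴ gives L_GX1972/L_GX3319 = (15.3)² × (1.357)⁴ = 234.1 × 3.392 = 794.1.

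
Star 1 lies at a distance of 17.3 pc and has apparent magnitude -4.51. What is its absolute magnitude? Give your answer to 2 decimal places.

M = m − 5 log₁₀(d/10 pc) = -4.51 − 5 log₁₀(17.3/10)
  = -4.51 − 5 × 0.238 = -4.51 − 1.19 = -5.70.

-5.70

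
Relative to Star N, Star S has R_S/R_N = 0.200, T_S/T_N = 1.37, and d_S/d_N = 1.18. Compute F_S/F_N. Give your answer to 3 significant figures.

0.101

L_S/L_N = (R_S/R_N)²(T_S/T_N)⁴ = (0.200)² × (1.37)⁴ = 0.1409.
F_S/F_N = (L_S/L_N)/(d_S/d_N)² = 0.1409 / (1.18)² = 0.1012.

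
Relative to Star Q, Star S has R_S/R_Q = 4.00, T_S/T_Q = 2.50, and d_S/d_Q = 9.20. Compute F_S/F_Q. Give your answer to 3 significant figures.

L_S/L_Q = (R_S/R_Q)²(T_S/T_Q)⁴ = (4.00)² × (2.50)⁴ = 625.0.
F_S/F_Q = (L_S/L_Q)/(d_S/d_Q)² = 625.0 / (9.20)² = 7.384.

7.38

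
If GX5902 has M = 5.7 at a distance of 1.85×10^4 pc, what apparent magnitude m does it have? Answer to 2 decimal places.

m = M + 5 log₁₀(d/10 pc) = 5.7 + 5 log₁₀(1.85×10^4/10)
  = 5.7 + 5 × 3.267 = 5.7 + 16.34 = 22.04.

22.04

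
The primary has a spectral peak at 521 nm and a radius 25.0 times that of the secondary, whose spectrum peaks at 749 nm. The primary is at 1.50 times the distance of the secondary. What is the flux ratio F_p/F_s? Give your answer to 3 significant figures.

1.19×10^3

Wien's law: T_p/T_s = λ_s/λ_p = 749/521 = 1.438.
L_p/L_s = (R_p/R_s)²(T_p/T_s)⁴ = (25.0)²(1.438)⁴ = 2670.
F_p/F_s = (L_p/L_s)/(d_p/d_s)² = 2670/(1.50)² = 1187.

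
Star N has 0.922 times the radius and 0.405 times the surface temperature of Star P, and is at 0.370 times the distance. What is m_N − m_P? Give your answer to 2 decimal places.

1.94

L_N/L_P = (0.922)²(0.405)⁴ = 0.02287.
F_N/F_P = (L_N/L_P)/(d_N/d_P)² = 0.02287/0.1369 = 0.1671.
m_N − m_P = −2.5 log₁₀(0.1671) = 1.94.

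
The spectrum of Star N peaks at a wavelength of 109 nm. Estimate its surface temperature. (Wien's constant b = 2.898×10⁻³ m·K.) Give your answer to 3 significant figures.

2.66×10^4 K

T = b/λ_max = 2.898×10⁻³ / (109×10⁻⁹) = 2.659×10^4 K.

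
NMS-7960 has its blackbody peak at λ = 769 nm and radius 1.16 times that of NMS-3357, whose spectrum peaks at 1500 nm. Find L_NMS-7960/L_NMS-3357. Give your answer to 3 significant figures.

Wien's law gives T ∝ 1/λ_max, so T_NMS-7960/T_NMS-3357 = λ_NMS-3357/λ_NMS-7960 = 1500/769 = 1.951.
Then L ∝ R²T⁴ gives L_NMS-7960/L_NMS-3357 = (1.16)² × (1.951)⁴ = 1.346 × 14.48 = 19.48.

19.5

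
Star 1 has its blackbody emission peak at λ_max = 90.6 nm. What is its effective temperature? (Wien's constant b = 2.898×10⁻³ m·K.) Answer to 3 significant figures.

3.20×10^4 K

T = b/λ_max = 2.898×10⁻³ / (90.6×10⁻⁹) = 3.199×10^4 K.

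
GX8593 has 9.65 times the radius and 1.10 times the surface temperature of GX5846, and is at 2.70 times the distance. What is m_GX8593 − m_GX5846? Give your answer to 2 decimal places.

-3.18

L_GX8593/L_GX5846 = (9.65)²(1.10)⁴ = 136.3.
F_GX8593/F_GX5846 = (L_GX8593/L_GX5846)/(d_GX8593/d_GX5846)² = 136.3/7.290 = 18.70.
m_GX8593 − m_GX5846 = −2.5 log₁₀(18.70) = -3.18.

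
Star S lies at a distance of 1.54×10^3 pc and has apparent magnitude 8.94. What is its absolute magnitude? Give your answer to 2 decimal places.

M = m − 5 log₁₀(d/10 pc) = 8.94 − 5 log₁₀(1.54×10^3/10)
  = 8.94 − 5 × 2.188 = 8.94 − 10.94 = -2.00.

-2.00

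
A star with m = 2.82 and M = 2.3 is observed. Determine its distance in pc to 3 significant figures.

m − M = 5 log₁₀(d/10 pc)
2.82 − (2.3) = 0.52 = 5 log₁₀(d/10)
d = 10 × 10^(0.52/5) = 10 × 10^0.104 = 12.71 pc.

12.7 pc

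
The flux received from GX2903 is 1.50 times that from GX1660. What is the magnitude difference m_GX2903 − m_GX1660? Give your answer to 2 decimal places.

-0.44

m_GX2903 − m_GX1660 = −2.5 log₁₀(F_GX2903/F_GX1660) = −2.5 log₁₀(1.50) = −2.5 × (0.176) = -0.440.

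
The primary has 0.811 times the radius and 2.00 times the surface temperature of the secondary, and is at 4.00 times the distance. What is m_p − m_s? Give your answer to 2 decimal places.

L_p/L_s = (0.811)²(2.00)⁴ = 10.52.
F_p/F_s = (L_p/L_s)/(d_p/d_s)² = 10.52/16.00 = 0.6577.
m_p − m_s = −2.5 log₁₀(0.6577) = 0.45.

0.45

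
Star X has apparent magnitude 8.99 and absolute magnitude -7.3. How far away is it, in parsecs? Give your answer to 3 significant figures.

1.81×10^4 pc

m − M = 5 log₁₀(d/10 pc)
8.99 − (-7.3) = 16.29 = 5 log₁₀(d/10)
d = 10 × 10^(16.29/5) = 10 × 10^3.258 = 1.811×10^4 pc.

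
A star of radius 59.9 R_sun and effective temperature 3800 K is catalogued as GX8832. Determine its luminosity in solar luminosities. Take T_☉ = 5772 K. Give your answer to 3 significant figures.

L/L_☉ = (R/R_☉)² (T/T_☉)⁴ = (59.9)² × (3800/5772)⁴
       = 3588 × (0.6584)⁴ = 3588 × 0.1879 = 674.0.

674 solar luminosities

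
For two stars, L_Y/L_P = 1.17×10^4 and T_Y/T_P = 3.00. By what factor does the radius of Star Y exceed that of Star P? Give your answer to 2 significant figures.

L ∝ R²T⁴ gives R ∝ √L / T², so
R_Y/R_P = √(1.17×10^4) / (3.00)² = 108.2 / 9.000 = 12.02.

12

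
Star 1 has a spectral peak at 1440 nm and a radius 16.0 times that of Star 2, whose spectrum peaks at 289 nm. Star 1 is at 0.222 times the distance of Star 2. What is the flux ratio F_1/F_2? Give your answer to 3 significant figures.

8.43

Wien's law: T_1/T_2 = λ_2/λ_1 = 289/1440 = 0.2007.
L_1/L_2 = (R_1/R_2)²(T_1/T_2)⁴ = (16.0)²(0.2007)⁴ = 0.4153.
F_1/F_2 = (L_1/L_2)/(d_1/d_2)² = 0.4153/(0.222)² = 8.427.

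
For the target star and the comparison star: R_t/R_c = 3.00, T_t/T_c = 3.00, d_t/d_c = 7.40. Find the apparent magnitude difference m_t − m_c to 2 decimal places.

L_t/L_c = (3.00)²(3.00)⁴ = 729.0.
F_t/F_c = (L_t/L_c)/(d_t/d_c)² = 729.0/54.76 = 13.31.
m_t − m_c = −2.5 log₁₀(13.31) = -2.81.

-2.81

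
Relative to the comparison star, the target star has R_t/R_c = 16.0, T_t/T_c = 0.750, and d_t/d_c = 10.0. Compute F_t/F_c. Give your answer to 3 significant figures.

0.810

L_t/L_c = (R_t/R_c)²(T_t/T_c)⁴ = (16.0)² × (0.750)⁴ = 81.00.
F_t/F_c = (L_t/L_c)/(d_t/d_c)² = 81.00 / (10.0)² = 0.8100.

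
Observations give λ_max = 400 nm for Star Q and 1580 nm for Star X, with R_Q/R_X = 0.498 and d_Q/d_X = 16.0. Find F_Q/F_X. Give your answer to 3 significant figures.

Wien's law: T_Q/T_X = λ_X/λ_Q = 1580/400 = 3.950.
L_Q/L_X = (R_Q/R_X)²(T_Q/T_X)⁴ = (0.498)²(3.950)⁴ = 60.37.
F_Q/F_X = (L_Q/L_X)/(d_Q/d_X)² = 60.37/(16.0)² = 0.2358.

0.236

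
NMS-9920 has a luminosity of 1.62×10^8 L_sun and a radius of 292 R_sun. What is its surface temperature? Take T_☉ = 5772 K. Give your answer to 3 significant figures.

T/T_☉ = (L/L_☉)^(1/4) / (R/R_☉)^(1/2)
T = 5772 × (1.62×10^8)^(1/4) / √(292) = 5772 × 112.8 / 17.09 = 3.811×10^4 K.

3.81×10^4 K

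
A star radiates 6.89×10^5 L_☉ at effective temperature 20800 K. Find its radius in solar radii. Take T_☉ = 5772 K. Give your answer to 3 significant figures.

R/R_☉ = √(L/L_☉) / (T/T_☉)² = √(6.89×10^5) / (3.604)²
       = 830.1 / 12.99 = 63.92.

63.9 solar radii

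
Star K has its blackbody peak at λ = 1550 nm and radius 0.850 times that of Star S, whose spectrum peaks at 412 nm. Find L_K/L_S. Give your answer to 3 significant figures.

0.00361

Wien's law gives T ∝ 1/λ_max, so T_K/T_S = λ_S/λ_K = 412/1550 = 0.2658.
Then L ∝ R²T⁴ gives L_K/L_S = (0.850)² × (0.2658)⁴ = 0.7225 × 0.004992 = 0.003607.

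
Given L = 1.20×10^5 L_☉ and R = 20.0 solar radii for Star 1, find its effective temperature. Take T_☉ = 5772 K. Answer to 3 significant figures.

T/T_☉ = (L/L_☉)^(1/4) / (R/R_☉)^(1/2)
T = 5772 × (1.20×10^5)^(1/4) / √(20.0) = 5772 × 18.61 / 4.472 = 2.402×10^4 K.

2.40×10^4 K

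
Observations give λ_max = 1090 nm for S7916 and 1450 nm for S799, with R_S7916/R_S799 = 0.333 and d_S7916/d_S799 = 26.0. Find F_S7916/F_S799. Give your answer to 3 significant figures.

5.14×10^-4

Wien's law: T_S7916/T_S799 = λ_S799/λ_S7916 = 1450/1090 = 1.330.
L_S7916/L_S799 = (R_S7916/R_S799)²(T_S7916/T_S799)⁴ = (0.333)²(1.330)⁴ = 0.3473.
F_S7916/F_S799 = (L_S7916/L_S799)/(d_S7916/d_S799)² = 0.3473/(26.0)² = 5.137×10^-4.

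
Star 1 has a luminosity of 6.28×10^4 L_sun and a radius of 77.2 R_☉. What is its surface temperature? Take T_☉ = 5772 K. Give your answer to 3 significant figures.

1.04×10^4 K

T/T_☉ = (L/L_☉)^(1/4) / (R/R_☉)^(1/2)
T = 5772 × (6.28×10^4)^(1/4) / √(77.2) = 5772 × 15.83 / 8.786 = 1.040×10^4 K.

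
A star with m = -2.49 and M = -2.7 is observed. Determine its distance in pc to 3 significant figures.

11.0 pc

m − M = 5 log₁₀(d/10 pc)
-2.49 − (-2.7) = 0.21 = 5 log₁₀(d/10)
d = 10 × 10^(0.21/5) = 10 × 10^0.042 = 11.02 pc.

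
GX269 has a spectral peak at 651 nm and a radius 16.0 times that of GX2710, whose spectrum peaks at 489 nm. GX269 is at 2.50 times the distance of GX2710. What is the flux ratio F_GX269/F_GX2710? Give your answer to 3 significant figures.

Wien's law: T_GX269/T_GX2710 = λ_GX2710/λ_GX269 = 489/651 = 0.7512.
L_GX269/L_GX2710 = (R_GX269/R_GX2710)²(T_GX269/T_GX2710)⁴ = (16.0)²(0.7512)⁴ = 81.50.
F_GX269/F_GX2710 = (L_GX269/L_GX2710)/(d_GX269/d_GX2710)² = 81.50/(2.50)² = 13.04.

13.0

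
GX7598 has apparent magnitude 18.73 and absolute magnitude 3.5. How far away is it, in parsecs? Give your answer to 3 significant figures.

1.11×10^4 pc

m − M = 5 log₁₀(d/10 pc)
18.73 − (3.5) = 15.23 = 5 log₁₀(d/10)
d = 10 × 10^(15.23/5) = 10 × 10^3.046 = 1.112×10^4 pc.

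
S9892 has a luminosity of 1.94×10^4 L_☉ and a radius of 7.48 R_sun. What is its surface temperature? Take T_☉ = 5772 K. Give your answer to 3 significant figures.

2.49×10^4 K

T/T_☉ = (L/L_☉)^(1/4) / (R/R_☉)^(1/2)
T = 5772 × (1.94×10^4)^(1/4) / √(7.48) = 5772 × 11.80 / 2.735 = 2.491×10^4 K.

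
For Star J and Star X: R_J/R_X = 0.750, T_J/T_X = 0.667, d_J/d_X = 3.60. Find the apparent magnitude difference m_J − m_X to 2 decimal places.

5.16

L_J/L_X = (0.750)²(0.667)⁴ = 0.1113.
F_J/F_X = (L_J/L_X)/(d_J/d_X)² = 0.1113/12.96 = 0.008591.
m_J − m_X = −2.5 log₁₀(0.008591) = 5.16.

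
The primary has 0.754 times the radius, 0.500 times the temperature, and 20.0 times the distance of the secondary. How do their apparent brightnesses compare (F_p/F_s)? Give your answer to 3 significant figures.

8.88×10^-5

L_p/L_s = (R_p/R_s)²(T_p/T_s)⁴ = (0.754)² × (0.500)⁴ = 0.03553.
F_p/F_s = (L_p/L_s)/(d_p/d_s)² = 0.03553 / (20.0)² = 8.883×10^-5.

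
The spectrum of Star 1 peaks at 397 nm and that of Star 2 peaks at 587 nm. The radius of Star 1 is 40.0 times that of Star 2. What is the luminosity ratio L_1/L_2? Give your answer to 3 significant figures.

7.65×10^3

Wien's law gives T ∝ 1/λ_max, so T_1/T_2 = λ_2/λ_1 = 587/397 = 1.479.
Then L ∝ R²T⁴ gives L_1/L_2 = (40.0)² × (1.479)⁴ = 1600 × 4.780 = 7647.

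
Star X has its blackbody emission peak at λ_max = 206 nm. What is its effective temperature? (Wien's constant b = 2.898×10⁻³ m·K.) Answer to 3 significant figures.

1.41×10^4 K

T = b/λ_max = 2.898×10⁻³ / (206×10⁻⁹) = 1.407×10^4 K.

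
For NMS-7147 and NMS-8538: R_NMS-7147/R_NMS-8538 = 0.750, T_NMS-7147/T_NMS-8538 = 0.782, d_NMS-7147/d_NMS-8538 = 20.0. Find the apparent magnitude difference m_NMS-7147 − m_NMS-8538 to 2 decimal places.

8.20

L_NMS-7147/L_NMS-8538 = (0.750)²(0.782)⁴ = 0.2104.
F_NMS-7147/F_NMS-8538 = (L_NMS-7147/L_NMS-8538)/(d_NMS-7147/d_NMS-8538)² = 0.2104/400.0 = 5.259×10^-4.
m_NMS-7147 − m_NMS-8538 = −2.5 log₁₀(5.259×10^-4) = 8.20.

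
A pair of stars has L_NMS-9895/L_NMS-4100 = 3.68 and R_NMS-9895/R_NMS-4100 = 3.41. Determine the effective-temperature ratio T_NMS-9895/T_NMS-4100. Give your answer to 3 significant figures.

0.750

L ∝ R²T⁴ gives T ∝ (L/R²)^(1/4), so
T_NMS-9895/T_NMS-4100 = (3.68 / 3.41²)^(1/4) = (0.3165)^(1/4) = 0.7500.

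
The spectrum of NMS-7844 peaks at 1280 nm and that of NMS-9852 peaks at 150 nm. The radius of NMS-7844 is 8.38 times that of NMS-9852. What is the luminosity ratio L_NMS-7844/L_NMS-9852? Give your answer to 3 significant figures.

0.0132

Wien's law gives T ∝ 1/λ_max, so T_NMS-7844/T_NMS-9852 = λ_NMS-9852/λ_NMS-7844 = 150/1280 = 0.1172.
Then L ∝ R²T⁴ gives L_NMS-7844/L_NMS-9852 = (8.38)² × (0.1172)⁴ = 70.22 × 1.886×10^-4 = 0.01324.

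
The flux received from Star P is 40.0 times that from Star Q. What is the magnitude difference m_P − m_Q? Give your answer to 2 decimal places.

m_P − m_Q = −2.5 log₁₀(F_P/F_Q) = −2.5 log₁₀(40.0) = −2.5 × (1.602) = -4.005.

-4.01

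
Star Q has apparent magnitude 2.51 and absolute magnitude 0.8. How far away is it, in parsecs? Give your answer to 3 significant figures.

22.0 pc

m − M = 5 log₁₀(d/10 pc)
2.51 − (0.8) = 1.71 = 5 log₁₀(d/10)
d = 10 × 10^(1.71/5) = 10 × 10^0.342 = 21.98 pc.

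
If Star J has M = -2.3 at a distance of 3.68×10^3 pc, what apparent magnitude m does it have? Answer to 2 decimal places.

m = M + 5 log₁₀(d/10 pc) = -2.3 + 5 log₁₀(3.68×10^3/10)
  = -2.3 + 5 × 2.566 = -2.3 + 12.83 = 10.53.

10.53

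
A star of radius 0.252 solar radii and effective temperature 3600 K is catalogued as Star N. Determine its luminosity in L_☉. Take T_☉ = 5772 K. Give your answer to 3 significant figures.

0.00961 L_☉

L/L_☉ = (R/R_☉)² (T/T_☉)⁴ = (0.252)² × (3600/5772)⁴
       = 0.06350 × (0.6237)⁴ = 0.06350 × 0.1513 = 0.009610.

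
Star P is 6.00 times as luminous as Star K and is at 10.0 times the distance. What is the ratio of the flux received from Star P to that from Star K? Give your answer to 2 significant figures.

0.060

F = L/(4πd²), so F_P/F_K = (L_P/L_K) / (d_P/d_K)²
= 6.00 / (10.0)² = 6.00 / 100.0 = 0.06000.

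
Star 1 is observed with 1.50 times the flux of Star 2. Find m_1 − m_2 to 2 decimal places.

-0.44

m_1 − m_2 = −2.5 log₁₀(F_1/F_2) = −2.5 log₁₀(1.50) = −2.5 × (0.176) = -0.440.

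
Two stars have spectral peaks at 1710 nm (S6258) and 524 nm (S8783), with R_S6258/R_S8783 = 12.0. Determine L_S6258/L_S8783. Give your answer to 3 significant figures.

1.27

Wien's law gives T ∝ 1/λ_max, so T_S6258/T_S8783 = λ_S8783/λ_S6258 = 524/1710 = 0.3064.
Then L ∝ R²T⁴ gives L_S6258/L_S8783 = (12.0)² × (0.3064)⁴ = 144.0 × 0.008817 = 1.270.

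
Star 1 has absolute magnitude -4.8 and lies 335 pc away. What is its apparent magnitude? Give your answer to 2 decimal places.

2.83

m = M + 5 log₁₀(d/10 pc) = -4.8 + 5 log₁₀(335/10)
  = -4.8 + 5 × 1.525 = -4.8 + 7.63 = 2.83.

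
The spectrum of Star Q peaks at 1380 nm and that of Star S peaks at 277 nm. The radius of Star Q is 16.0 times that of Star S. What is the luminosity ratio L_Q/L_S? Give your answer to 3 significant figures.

0.416

Wien's law gives T ∝ 1/λ_max, so T_Q/T_S = λ_S/λ_Q = 277/1380 = 0.2007.
Then L ∝ R²T⁴ gives L_Q/L_S = (16.0)² × (0.2007)⁴ = 256.0 × 0.001623 = 0.4156.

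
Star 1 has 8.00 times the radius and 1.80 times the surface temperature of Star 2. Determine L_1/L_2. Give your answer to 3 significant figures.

672

From the Stefan–Boltzmann law, L ∝ R²T⁴, so
L_1/L_2 = (R_1/R_2)² (T_1/T_2)⁴ = (8.00)² × (1.80)⁴ = 64.00 × 10.50 = 671.8.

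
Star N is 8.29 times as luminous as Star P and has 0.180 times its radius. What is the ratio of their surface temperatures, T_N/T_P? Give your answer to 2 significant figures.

L ∝ R²T⁴ gives T ∝ (L/R²)^(1/4), so
T_N/T_P = (8.29 / 0.180²)^(1/4) = (255.9)^(1/4) = 3.999.

4.0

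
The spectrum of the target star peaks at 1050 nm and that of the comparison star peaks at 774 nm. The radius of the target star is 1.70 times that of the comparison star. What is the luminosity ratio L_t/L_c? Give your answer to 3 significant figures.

0.853

Wien's law gives T ∝ 1/λ_max, so T_t/T_c = λ_c/λ_t = 774/1050 = 0.7371.
Then L ∝ R²T⁴ gives L_t/L_c = (1.70)² × (0.7371)⁴ = 2.890 × 0.2953 = 0.8533.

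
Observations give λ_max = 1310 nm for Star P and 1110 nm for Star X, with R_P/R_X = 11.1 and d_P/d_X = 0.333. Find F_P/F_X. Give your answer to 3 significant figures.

573

Wien's law: T_P/T_X = λ_X/λ_P = 1110/1310 = 0.8473.
L_P/L_X = (R_P/R_X)²(T_P/T_X)⁴ = (11.1)²(0.8473)⁴ = 63.51.
F_P/F_X = (L_P/L_X)/(d_P/d_X)² = 63.51/(0.333)² = 572.7.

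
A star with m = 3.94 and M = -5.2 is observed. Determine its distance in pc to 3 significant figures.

m − M = 5 log₁₀(d/10 pc)
3.94 − (-5.2) = 9.14 = 5 log₁₀(d/10)
d = 10 × 10^(9.14/5) = 10 × 10^1.828 = 673.0 pc.

673 pc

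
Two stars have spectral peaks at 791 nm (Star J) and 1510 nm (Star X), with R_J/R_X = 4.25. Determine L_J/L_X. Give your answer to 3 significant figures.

Wien's law gives T ∝ 1/λ_max, so T_J/T_X = λ_X/λ_J = 1510/791 = 1.909.
Then L ∝ R²T⁴ gives L_J/L_X = (4.25)² × (1.909)⁴ = 18.06 × 13.28 = 239.9.

240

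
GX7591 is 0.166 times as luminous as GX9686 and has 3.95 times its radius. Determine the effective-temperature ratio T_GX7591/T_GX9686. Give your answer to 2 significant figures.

0.32

L ∝ R²T⁴ gives T ∝ (L/R²)^(1/4), so
T_GX7591/T_GX9686 = (0.166 / 3.95²)^(1/4) = (0.01064)^(1/4) = 0.3212.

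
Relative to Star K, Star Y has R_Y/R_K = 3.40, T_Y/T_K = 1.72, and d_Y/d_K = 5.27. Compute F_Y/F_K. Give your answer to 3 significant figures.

3.64

L_Y/L_K = (R_Y/R_K)²(T_Y/T_K)⁴ = (3.40)² × (1.72)⁴ = 101.2.
F_Y/F_K = (L_Y/L_K)/(d_Y/d_K)² = 101.2 / (5.27)² = 3.643.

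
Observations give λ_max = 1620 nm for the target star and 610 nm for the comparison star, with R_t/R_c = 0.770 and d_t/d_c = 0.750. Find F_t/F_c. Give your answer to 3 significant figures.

Wien's law: T_t/T_c = λ_c/λ_t = 610/1620 = 0.3765.
L_t/L_c = (R_t/R_c)²(T_t/T_c)⁴ = (0.770)²(0.3765)⁴ = 0.01192.
F_t/F_c = (L_t/L_c)/(d_t/d_c)² = 0.01192/(0.750)² = 0.02119.

0.0212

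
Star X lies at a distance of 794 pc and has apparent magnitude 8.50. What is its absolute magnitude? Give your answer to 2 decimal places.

M = m − 5 log₁₀(d/10 pc) = 8.50 − 5 log₁₀(794/10)
  = 8.50 − 5 × 1.900 = 8.50 − 9.50 = -1.00.

-1.00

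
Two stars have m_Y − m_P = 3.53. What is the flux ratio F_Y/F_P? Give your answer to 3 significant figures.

0.0387

F_Y/F_P = 10^(−(m_Y − m_P)/2.5) = 10^(-3.53/2.5) = 10^-1.412 = 0.03873.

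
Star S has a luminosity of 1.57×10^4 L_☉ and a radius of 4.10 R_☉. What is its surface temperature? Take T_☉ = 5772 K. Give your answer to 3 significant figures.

3.19×10^4 K

T/T_☉ = (L/L_☉)^(1/4) / (R/R_☉)^(1/2)
T = 5772 × (1.57×10^4)^(1/4) / √(4.10) = 5772 × 11.19 / 2.025 = 3.191×10^4 K.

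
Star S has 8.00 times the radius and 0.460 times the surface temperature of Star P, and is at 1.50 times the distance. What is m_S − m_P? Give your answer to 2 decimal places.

L_S/L_P = (8.00)²(0.460)⁴ = 2.866.
F_S/F_P = (L_S/L_P)/(d_S/d_P)² = 2.866/2.250 = 1.274.
m_S − m_P = −2.5 log₁₀(1.274) = -0.26.

-0.26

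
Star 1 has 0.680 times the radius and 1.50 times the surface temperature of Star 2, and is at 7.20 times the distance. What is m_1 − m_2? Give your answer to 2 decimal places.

3.36

L_1/L_2 = (0.680)²(1.50)⁴ = 2.341.
F_1/F_2 = (L_1/L_2)/(d_1/d_2)² = 2.341/51.84 = 0.04516.
m_1 − m_2 = −2.5 log₁₀(0.04516) = 3.36.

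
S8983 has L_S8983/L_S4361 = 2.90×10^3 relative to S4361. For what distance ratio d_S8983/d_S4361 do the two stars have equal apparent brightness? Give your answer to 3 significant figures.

53.9

Equal flux requires L_S8983/d_S8983² = L_S4361/d_S4361², so d_S8983/d_S4361 = √(L_S8983/L_S4361)
= √(2.90×10^3) = 53.85.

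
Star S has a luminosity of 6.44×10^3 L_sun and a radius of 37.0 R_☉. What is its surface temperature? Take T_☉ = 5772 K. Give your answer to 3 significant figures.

8.50×10^3 K

T/T_☉ = (L/L_☉)^(1/4) / (R/R_☉)^(1/2)
T = 5772 × (6.44×10^3)^(1/4) / √(37.0) = 5772 × 8.958 / 6.083 = 8501 K.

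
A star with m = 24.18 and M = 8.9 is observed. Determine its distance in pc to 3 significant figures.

m − M = 5 log₁₀(d/10 pc)
24.18 − (8.9) = 15.28 = 5 log₁₀(d/10)
d = 10 × 10^(15.28/5) = 10 × 10^3.056 = 1.138×10^4 pc.

1.14×10^4 pc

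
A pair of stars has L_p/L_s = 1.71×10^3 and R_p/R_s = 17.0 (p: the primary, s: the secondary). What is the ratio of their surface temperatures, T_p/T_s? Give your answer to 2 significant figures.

L ∝ R²T⁴ gives T ∝ (L/R²)^(1/4), so
T_p/T_s = (1.71×10^3 / 17.0²)^(1/4) = (5.917)^(1/4) = 1.560.

1.6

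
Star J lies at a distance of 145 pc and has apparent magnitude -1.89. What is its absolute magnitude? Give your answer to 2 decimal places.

M = m − 5 log₁₀(d/10 pc) = -1.89 − 5 log₁₀(145/10)
  = -1.89 − 5 × 1.161 = -1.89 − 5.81 = -7.70.

-7.70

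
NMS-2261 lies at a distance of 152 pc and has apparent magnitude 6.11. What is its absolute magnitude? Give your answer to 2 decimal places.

M = m − 5 log₁₀(d/10 pc) = 6.11 − 5 log₁₀(152/10)
  = 6.11 − 5 × 1.182 = 6.11 − 5.91 = 0.20.

0.20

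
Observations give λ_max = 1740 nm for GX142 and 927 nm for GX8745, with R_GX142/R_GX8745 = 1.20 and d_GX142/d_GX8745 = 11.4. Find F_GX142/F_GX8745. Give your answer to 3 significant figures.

Wien's law: T_GX142/T_GX8745 = λ_GX8745/λ_GX142 = 927/1740 = 0.5328.
L_GX142/L_GX8745 = (R_GX142/R_GX8745)²(T_GX142/T_GX8745)⁴ = (1.20)²(0.5328)⁴ = 0.1160.
F_GX142/F_GX8745 = (L_GX142/L_GX8745)/(d_GX142/d_GX8745)² = 0.1160/(11.4)² = 8.926×10^-4.

8.93×10^-4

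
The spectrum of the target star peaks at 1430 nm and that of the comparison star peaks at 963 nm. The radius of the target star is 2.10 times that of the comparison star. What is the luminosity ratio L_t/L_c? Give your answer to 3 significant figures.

0.907

Wien's law gives T ∝ 1/λ_max, so T_t/T_c = λ_c/λ_t = 963/1430 = 0.6734.
Then L ∝ R²T⁴ gives L_t/L_c = (2.10)² × (0.6734)⁴ = 4.410 × 0.2057 = 0.9070.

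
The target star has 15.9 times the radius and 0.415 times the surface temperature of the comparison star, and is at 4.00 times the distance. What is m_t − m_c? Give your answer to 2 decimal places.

L_t/L_c = (15.9)²(0.415)⁴ = 7.499.
F_t/F_c = (L_t/L_c)/(d_t/d_c)² = 7.499/16.00 = 0.4687.
m_t − m_c = −2.5 log₁₀(0.4687) = 0.82.

0.82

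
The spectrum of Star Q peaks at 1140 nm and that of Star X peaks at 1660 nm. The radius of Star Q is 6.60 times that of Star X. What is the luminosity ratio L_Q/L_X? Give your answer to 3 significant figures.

196

Wien's law gives T ∝ 1/λ_max, so T_Q/T_X = λ_X/λ_Q = 1660/1140 = 1.456.
Then L ∝ R²T⁴ gives L_Q/L_X = (6.60)² × (1.456)⁴ = 43.56 × 4.496 = 195.8.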